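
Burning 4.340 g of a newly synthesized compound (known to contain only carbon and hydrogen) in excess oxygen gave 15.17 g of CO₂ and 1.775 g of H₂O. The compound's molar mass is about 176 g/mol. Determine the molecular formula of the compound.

C14H8

mol C = 15.17 g CO₂ ÷ 44.009 g/mol = 0.34470 mol
mol H = 2 × 1.775 g H₂O ÷ 18.015 g/mol = 0.19706 mol
Divide by the smallest (0.19706 mol): C 1.749, H 1.000
Multiplying each by 4 gives whole numbers: C 7.00, H 4.00
Empirical formula: C7H4
Empirical-formula mass = 88.11 g/mol; 176 ÷ 88.11 ≈ 2, so the molecular formula is C14H8.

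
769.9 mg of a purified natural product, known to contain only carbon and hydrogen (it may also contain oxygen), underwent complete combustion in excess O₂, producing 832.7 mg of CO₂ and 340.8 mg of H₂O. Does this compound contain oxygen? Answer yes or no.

mol C = 0.8327 g CO₂ ÷ 44.009 g/mol = 0.018921 mol
mol H = 2 × 0.3408 g H₂O ÷ 18.015 g/mol = 0.037835 mol
C and H account for only 0.26540 g of the 0.7699 g sample; the remaining 0.50450 g must be oxygen.

yes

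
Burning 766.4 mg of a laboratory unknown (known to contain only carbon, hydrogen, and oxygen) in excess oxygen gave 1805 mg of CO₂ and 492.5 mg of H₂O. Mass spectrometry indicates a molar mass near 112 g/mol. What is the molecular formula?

mol C = 1.805 g CO₂ ÷ 44.009 g/mol = 0.041014 mol
mol H = 2 × 0.4925 g H₂O ÷ 18.015 g/mol = 0.054677 mol
mass O = 0.7664 − (0.49262 + 0.055114) = 0.21866 g → mol O = 0.21866 ÷ 15.999 = 0.013667 mol
Divide by the smallest (0.013667 mol): C 3.001, H 4.001, O 1.000
Empirical formula: C3H4O
Empirical-formula mass = 56.06 g/mol; 112 ÷ 56.06 ≈ 2, so the molecular formula is C6H8O2.

C6H8O2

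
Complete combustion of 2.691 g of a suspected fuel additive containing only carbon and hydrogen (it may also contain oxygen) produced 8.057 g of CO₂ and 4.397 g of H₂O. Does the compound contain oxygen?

mol C = 8.057 g CO₂ ÷ 44.009 g/mol = 0.18308 mol
mol H = 2 × 4.397 g H₂O ÷ 18.015 g/mol = 0.48815 mol
C and H together account for 2.6910 g — essentially the entire 2.691 g sample — so the compound contains no oxygen.

no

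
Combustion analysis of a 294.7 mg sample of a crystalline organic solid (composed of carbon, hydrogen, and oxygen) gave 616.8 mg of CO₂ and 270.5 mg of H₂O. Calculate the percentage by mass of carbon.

mol C = 0.6168 g CO₂ ÷ 44.009 g/mol = 0.014015 mol
mol H = 2 × 0.2705 g H₂O ÷ 18.015 g/mol = 0.030031 mol
mass O = 0.2947 − (0.16834 + 0.030271) = 0.096091 g → mol O = 0.096091 ÷ 15.999 = 0.0060061 mol
mass % C = 0.16834 g ÷ 0.2947 g × 100%

57.12%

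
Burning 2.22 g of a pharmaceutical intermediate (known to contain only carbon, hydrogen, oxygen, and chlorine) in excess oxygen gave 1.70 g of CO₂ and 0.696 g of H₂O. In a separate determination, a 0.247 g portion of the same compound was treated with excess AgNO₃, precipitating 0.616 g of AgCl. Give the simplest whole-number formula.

mol C = 1.70 g CO₂ ÷ 44.009 g/mol = 0.03863 mol
mol H = 2 × 0.696 g H₂O ÷ 18.015 g/mol = 0.07727 mol
From the AgCl data: mol Cl per gram of compound = (0.616 ÷ 143.318) ÷ 0.247 = 0.01740 mol/g, so in the 2.22 g combustion sample mol Cl = 0.03863 mol
mass O = 2.22 − (0.4640 + 0.07789 + 1.369) = 0.3087 g → mol O = 0.3087 ÷ 15.999 = 0.01929 mol
Divide by the smallest (0.01929 mol): C 2.002, H 4.005, Cl 2.002, O 1.000

C2H4Cl2O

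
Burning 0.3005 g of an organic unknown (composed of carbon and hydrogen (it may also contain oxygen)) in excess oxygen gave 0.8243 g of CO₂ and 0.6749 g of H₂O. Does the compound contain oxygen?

no

mol C = 0.8243 g CO₂ ÷ 44.009 g/mol = 0.018730 mol
mol H = 2 × 0.6749 g H₂O ÷ 18.015 g/mol = 0.074926 mol
C and H together account for 0.30050 g — essentially the entire 0.3005 g sample — so the compound contains no oxygen.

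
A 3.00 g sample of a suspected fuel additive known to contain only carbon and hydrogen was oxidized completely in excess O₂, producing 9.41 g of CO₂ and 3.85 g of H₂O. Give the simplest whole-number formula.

CH2

mol C = 9.41 g CO₂ ÷ 44.009 g/mol = 0.2138 mol
mol H = 2 × 3.85 g H₂O ÷ 18.015 g/mol = 0.4274 mol
Divide by the smallest (0.2138 mol): C 1.000, H 1.999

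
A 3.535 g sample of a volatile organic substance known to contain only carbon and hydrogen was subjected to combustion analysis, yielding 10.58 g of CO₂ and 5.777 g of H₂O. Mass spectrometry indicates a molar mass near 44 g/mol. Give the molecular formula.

C3H8

mol C = 10.58 g CO₂ ÷ 44.009 g/mol = 0.24041 mol
mol H = 2 × 5.777 g H₂O ÷ 18.015 g/mol = 0.64135 mol
Divide by the smallest (0.24041 mol): C 1.000, H 2.668
Multiplying each by 3 gives whole numbers: C 3.00, H 8.00
Empirical formula: C3H8
Empirical-formula mass = 44.10 g/mol; 44 ÷ 44.10 ≈ 1, so the molecular formula is C3H8.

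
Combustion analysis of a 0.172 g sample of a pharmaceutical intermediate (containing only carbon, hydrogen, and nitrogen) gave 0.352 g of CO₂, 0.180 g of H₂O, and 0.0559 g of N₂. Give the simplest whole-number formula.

C2H5N

mol C = 0.352 g CO₂ ÷ 44.009 g/mol = 0.007998 mol
mol H = 2 × 0.180 g H₂O ÷ 18.015 g/mol = 0.01998 mol
mol N = 2 × 0.0559 g N₂ ÷ 28.014 g/mol = 0.003991 mol
Divide by the smallest (0.003991 mol): C 2.004, H 5.007, N 1.000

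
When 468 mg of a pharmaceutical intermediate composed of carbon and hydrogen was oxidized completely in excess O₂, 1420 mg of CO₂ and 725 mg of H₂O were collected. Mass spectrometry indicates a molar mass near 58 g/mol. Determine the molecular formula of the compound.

C4H10

mol C = 1.42 g CO₂ ÷ 44.009 g/mol = 0.03227 mol
mol H = 2 × 0.725 g H₂O ÷ 18.015 g/mol = 0.08049 mol
Divide by the smallest (0.03227 mol): C 1.000, H 2.495
Multiplying each by 2 gives whole numbers: C 2.00, H 4.99
Empirical formula: C2H5
Empirical-formula mass = 29.06 g/mol; 58 ÷ 29.06 ≈ 2, so the molecular formula is C4H10.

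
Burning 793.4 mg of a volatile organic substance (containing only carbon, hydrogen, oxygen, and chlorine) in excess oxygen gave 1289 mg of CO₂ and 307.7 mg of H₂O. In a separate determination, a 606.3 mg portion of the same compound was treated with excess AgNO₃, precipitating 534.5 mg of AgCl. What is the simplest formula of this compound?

mol C = 1.289 g CO₂ ÷ 44.009 g/mol = 0.029289 mol
mol H = 2 × 0.3077 g H₂O ÷ 18.015 g/mol = 0.034160 mol
From the AgCl data: mol Cl per gram of compound = (0.5345 ÷ 143.318) ÷ 0.6063 = 0.0061512 mol/g, so in the 0.7934 g combustion sample mol Cl = 0.0048804 mol
mass O = 0.7934 − (0.35180 + 0.034434 + 0.17301) = 0.23416 g → mol O = 0.23416 ÷ 15.999 = 0.014636 mol
Divide by the smallest (0.0048804 mol): C 6.002, H 7.000, Cl 1.000, O 2.999

C6H7ClO3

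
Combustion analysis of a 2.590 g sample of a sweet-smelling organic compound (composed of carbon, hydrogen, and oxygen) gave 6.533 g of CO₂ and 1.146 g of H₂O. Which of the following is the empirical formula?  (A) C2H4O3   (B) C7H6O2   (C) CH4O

mol C = 6.533 g CO₂ ÷ 44.009 g/mol = 0.14845 mol
mol H = 2 × 1.146 g H₂O ÷ 18.015 g/mol = 0.12723 mol
mass O = 2.590 − (1.7830 + 0.12825) = 0.67876 g → mol O = 0.67876 ÷ 15.999 = 0.042425 mol
Divide by the smallest (0.042425 mol): C 3.499, H 2.999, O 1.000
Multiplying each by 2 gives whole numbers: C 7.00, H 6.00, O 2.00

(B) C7H6O2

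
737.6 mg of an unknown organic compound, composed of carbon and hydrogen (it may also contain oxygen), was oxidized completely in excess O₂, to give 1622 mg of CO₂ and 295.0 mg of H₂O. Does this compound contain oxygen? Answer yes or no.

yes

mol C = 1.622 g CO₂ ÷ 44.009 g/mol = 0.036856 mol
mol H = 2 × 0.2950 g H₂O ÷ 18.015 g/mol = 0.032750 mol
C and H account for only 0.47569 g of the 0.7376 g sample; the remaining 0.26191 g must be oxygen.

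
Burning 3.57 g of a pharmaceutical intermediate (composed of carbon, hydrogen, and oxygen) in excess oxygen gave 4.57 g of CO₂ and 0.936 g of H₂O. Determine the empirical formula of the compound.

mol C = 4.57 g CO₂ ÷ 44.009 g/mol = 0.1038 mol
mol H = 2 × 0.936 g H₂O ÷ 18.015 g/mol = 0.1039 mol
mass O = 3.57 − (1.247 + 0.1047) = 2.218 g → mol O = 2.218 ÷ 15.999 = 0.1386 mol
Divide by the smallest (0.1038 mol): C 1.000, H 1.001, O 1.335
Multiplying each by 3 gives whole numbers: C 3.00, H 3.00, O 4.01

C3H3O4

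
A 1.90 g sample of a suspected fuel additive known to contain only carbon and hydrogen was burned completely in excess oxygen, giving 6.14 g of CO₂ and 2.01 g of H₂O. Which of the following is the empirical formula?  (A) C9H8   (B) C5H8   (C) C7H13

(B) C5H8

mol C = 6.14 g CO₂ ÷ 44.009 g/mol = 0.1395 mol
mol H = 2 × 2.01 g H₂O ÷ 18.015 g/mol = 0.2231 mol
Divide by the smallest (0.1395 mol): C 1.000, H 1.599
Multiplying each by 5 gives whole numbers: C 5.00, H 8.00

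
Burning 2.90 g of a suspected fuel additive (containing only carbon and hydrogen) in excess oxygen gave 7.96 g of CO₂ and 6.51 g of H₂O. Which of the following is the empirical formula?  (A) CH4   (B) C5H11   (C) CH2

(A) CH4

mol C = 7.96 g CO₂ ÷ 44.009 g/mol = 0.1809 mol
mol H = 2 × 6.51 g H₂O ÷ 18.015 g/mol = 0.7227 mol
Divide by the smallest (0.1809 mol): C 1.000, H 3.996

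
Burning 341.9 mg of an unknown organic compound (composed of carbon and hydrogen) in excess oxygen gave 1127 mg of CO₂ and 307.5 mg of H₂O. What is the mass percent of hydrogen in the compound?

mol C = 1.127 g CO₂ ÷ 44.009 g/mol = 0.025608 mol
mol H = 2 × 0.3075 g H₂O ÷ 18.015 g/mol = 0.034138 mol
mass % H = 0.034411 g ÷ 0.3419 g × 100%

10.06%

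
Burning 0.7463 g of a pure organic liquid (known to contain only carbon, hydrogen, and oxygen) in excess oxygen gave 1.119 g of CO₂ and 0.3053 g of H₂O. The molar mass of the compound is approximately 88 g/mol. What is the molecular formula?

C3H4O3

mol C = 1.119 g CO₂ ÷ 44.009 g/mol = 0.025427 mol
mol H = 2 × 0.3053 g H₂O ÷ 18.015 g/mol = 0.033894 mol
mass O = 0.7463 − (0.30540 + 0.034165) = 0.40674 g → mol O = 0.40674 ÷ 15.999 = 0.025423 mol
Divide by the smallest (0.025423 mol): C 1.000, H 1.333, O 1.000
Multiplying each by 3 gives whole numbers: C 3.00, H 4.00, O 3.00
Empirical formula: C3H4O3
Empirical-formula mass = 88.06 g/mol; 88 ÷ 88.06 ≈ 1, so the molecular formula is C3H4O3.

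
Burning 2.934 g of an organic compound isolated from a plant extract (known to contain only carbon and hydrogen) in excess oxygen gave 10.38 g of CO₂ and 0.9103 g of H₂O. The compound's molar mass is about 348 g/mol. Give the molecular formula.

C28H12

mol C = 10.38 g CO₂ ÷ 44.009 g/mol = 0.23586 mol
mol H = 2 × 0.9103 g H₂O ÷ 18.015 g/mol = 0.10106 mol
Divide by the smallest (0.10106 mol): C 2.334, H 1.000
Multiplying each by 3 gives whole numbers: C 7.00, H 3.00
Empirical formula: C7H3
Empirical-formula mass = 87.10 g/mol; 348 ÷ 87.10 ≈ 4, so the molecular formula is C28H12.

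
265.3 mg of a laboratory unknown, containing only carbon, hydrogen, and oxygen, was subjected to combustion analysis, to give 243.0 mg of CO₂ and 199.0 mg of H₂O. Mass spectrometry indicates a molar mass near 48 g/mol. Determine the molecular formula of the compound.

CH4O2

mol C = 0.2430 g CO₂ ÷ 44.009 g/mol = 0.0055216 mol
mol H = 2 × 0.1990 g H₂O ÷ 18.015 g/mol = 0.022093 mol
mass O = 0.2653 − (0.066320 + 0.022269) = 0.17671 g → mol O = 0.17671 ÷ 15.999 = 0.011045 mol
Divide by the smallest (0.0055216 mol): C 1.000, H 4.001, O 2.000
Empirical formula: CH4O2
Empirical-formula mass = 48.04 g/mol; 48 ÷ 48.04 ≈ 1, so the molecular formula is CH4O2.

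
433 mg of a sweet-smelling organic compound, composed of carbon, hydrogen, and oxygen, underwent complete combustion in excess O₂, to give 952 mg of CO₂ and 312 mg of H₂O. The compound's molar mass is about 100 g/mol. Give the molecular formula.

C5H8O2

mol C = 0.952 g CO₂ ÷ 44.009 g/mol = 0.02163 mol
mol H = 2 × 0.312 g H₂O ÷ 18.015 g/mol = 0.03464 mol
mass O = 0.433 − (0.2598 + 0.03491) = 0.1383 g → mol O = 0.1383 ÷ 15.999 = 0.008642 mol
Divide by the smallest (0.008642 mol): C 2.503, H 4.008, O 1.000
Multiplying each by 2 gives whole numbers: C 5.01, H 8.02, O 2.00
Empirical formula: C5H8O2
Empirical-formula mass = 100.12 g/mol; 100 ÷ 100.12 ≈ 1, so the molecular formula is C5H8O2.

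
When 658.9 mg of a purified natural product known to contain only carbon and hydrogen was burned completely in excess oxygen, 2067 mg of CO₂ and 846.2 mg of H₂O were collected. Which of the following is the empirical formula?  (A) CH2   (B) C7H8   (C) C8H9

(A) CH2

mol C = 2.067 g CO₂ ÷ 44.009 g/mol = 0.046968 mol
mol H = 2 × 0.8462 g H₂O ÷ 18.015 g/mol = 0.093944 mol
Divide by the smallest (0.046968 mol): C 1.000, H 2.000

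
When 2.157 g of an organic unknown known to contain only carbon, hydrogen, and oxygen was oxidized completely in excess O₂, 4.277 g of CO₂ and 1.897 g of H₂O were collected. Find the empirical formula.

C6H13O3

mol C = 4.277 g CO₂ ÷ 44.009 g/mol = 0.097185 mol
mol H = 2 × 1.897 g H₂O ÷ 18.015 g/mol = 0.21060 mol
mass O = 2.157 − (1.1673 + 0.21229) = 0.77743 g → mol O = 0.77743 ÷ 15.999 = 0.048592 mol
Divide by the smallest (0.048592 mol): C 2.000, H 4.334, O 1.000
Multiplying each by 3 gives whole numbers: C 6.00, H 13.00, O 3.00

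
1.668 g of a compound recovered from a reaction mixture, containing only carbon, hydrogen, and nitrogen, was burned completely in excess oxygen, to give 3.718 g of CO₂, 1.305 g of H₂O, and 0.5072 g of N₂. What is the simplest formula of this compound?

C7H12N3

mol C = 3.718 g CO₂ ÷ 44.009 g/mol = 0.084483 mol
mol H = 2 × 1.305 g H₂O ÷ 18.015 g/mol = 0.14488 mol
mol N = 2 × 0.5072 g N₂ ÷ 28.014 g/mol = 0.036210 mol
Divide by the smallest (0.036210 mol): C 2.333, H 4.001, N 1.000
Multiplying each by 3 gives whole numbers: C 7.00, H 12.00, N 3.00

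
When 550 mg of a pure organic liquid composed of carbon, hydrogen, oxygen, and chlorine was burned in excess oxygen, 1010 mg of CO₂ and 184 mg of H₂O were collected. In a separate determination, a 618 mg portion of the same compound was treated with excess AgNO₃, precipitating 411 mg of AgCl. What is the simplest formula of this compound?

mol C = 1.01 g CO₂ ÷ 44.009 g/mol = 0.02295 mol
mol H = 2 × 0.184 g H₂O ÷ 18.015 g/mol = 0.02043 mol
From the AgCl data: mol Cl per gram of compound = (0.411 ÷ 143.318) ÷ 0.618 = 0.004640 mol/g, so in the 0.550 g combustion sample mol Cl = 0.002552 mol
mass O = 0.550 − (0.2757 + 0.02059 + 0.09048) = 0.1633 g → mol O = 0.1633 ÷ 15.999 = 0.01021 mol
Divide by the smallest (0.002552 mol): C 8.992, H 8.004, Cl 1.000, O 3.999

C9H8ClO4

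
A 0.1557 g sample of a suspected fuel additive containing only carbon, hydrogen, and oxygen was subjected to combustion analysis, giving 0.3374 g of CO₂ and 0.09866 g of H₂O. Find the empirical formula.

mol C = 0.3374 g CO₂ ÷ 44.009 g/mol = 0.0076666 mol
mol H = 2 × 0.09866 g H₂O ÷ 18.015 g/mol = 0.010953 mol
mass O = 0.1557 − (0.092084 + 0.011041) = 0.052576 g → mol O = 0.052576 ÷ 15.999 = 0.0032862 mol
Divide by the smallest (0.0032862 mol): C 2.333, H 3.333, O 1.000
Multiplying each by 3 gives whole numbers: C 7.00, H 10.00, O 3.00

C7H10O3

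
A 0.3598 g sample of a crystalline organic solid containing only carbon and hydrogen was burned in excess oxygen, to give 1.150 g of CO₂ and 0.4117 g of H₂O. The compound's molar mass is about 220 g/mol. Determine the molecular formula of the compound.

mol C = 1.150 g CO₂ ÷ 44.009 g/mol = 0.026131 mol
mol H = 2 × 0.4117 g H₂O ÷ 18.015 g/mol = 0.045706 mol
Divide by the smallest (0.026131 mol): C 1.000, H 1.749
Multiplying each by 4 gives whole numbers: C 4.00, H 7.00
Empirical formula: C4H7
Empirical-formula mass = 55.10 g/mol; 220 ÷ 55.10 ≈ 4, so the molecular formula is C16H28.

C16H28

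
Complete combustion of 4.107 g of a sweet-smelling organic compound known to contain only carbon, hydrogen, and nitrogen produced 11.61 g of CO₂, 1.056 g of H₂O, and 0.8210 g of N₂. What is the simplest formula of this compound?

C9H4N2

mol C = 11.61 g CO₂ ÷ 44.009 g/mol = 0.26381 mol
mol H = 2 × 1.056 g H₂O ÷ 18.015 g/mol = 0.11724 mol
mol N = 2 × 0.8210 g N₂ ÷ 28.014 g/mol = 0.058614 mol
Divide by the smallest (0.058614 mol): C 4.501, H 2.000, N 1.000
Multiplying each by 2 gives whole numbers: C 9.00, H 4.00, N 2.00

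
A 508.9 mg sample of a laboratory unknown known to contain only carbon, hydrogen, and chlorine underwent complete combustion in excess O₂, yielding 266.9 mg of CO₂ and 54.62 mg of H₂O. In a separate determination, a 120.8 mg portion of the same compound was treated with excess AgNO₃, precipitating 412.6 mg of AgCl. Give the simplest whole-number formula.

mol C = 0.2669 g CO₂ ÷ 44.009 g/mol = 0.0060647 mol
mol H = 2 × 0.05462 g H₂O ÷ 18.015 g/mol = 0.0060638 mol
From the AgCl data: mol Cl per gram of compound = (0.4126 ÷ 143.318) ÷ 0.1208 = 0.023832 mol/g, so in the 0.5089 g combustion sample mol Cl = 0.012128 mol
Divide by the smallest (0.0060638 mol): C 1.000, H 1.000, Cl 2.000

CHCl2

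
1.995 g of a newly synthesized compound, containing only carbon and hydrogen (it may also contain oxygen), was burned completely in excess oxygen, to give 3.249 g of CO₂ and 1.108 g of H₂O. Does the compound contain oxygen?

yes

mol C = 3.249 g CO₂ ÷ 44.009 g/mol = 0.073826 mol
mol H = 2 × 1.108 g H₂O ÷ 18.015 g/mol = 0.12301 mol
C and H account for only 1.0107 g of the 1.995 g sample; the remaining 0.98429 g must be oxygen.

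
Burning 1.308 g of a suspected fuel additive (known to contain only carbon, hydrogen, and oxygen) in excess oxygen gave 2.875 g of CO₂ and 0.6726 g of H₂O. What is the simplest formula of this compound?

C7H8O3

mol C = 2.875 g CO₂ ÷ 44.009 g/mol = 0.065328 mol
mol H = 2 × 0.6726 g H₂O ÷ 18.015 g/mol = 0.074671 mol
mass O = 1.308 − (0.78465 + 0.075268) = 0.44808 g → mol O = 0.44808 ÷ 15.999 = 0.028007 mol
Divide by the smallest (0.028007 mol): C 2.333, H 2.666, O 1.000
Multiplying each by 3 gives whole numbers: C 7.00, H 8.00, O 3.00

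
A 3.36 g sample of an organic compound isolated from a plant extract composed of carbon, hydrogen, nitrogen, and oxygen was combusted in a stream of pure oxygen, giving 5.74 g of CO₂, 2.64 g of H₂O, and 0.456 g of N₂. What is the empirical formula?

mol C = 5.74 g CO₂ ÷ 44.009 g/mol = 0.1304 mol
mol H = 2 × 2.64 g H₂O ÷ 18.015 g/mol = 0.2931 mol
mol N = 2 × 0.456 g N₂ ÷ 28.014 g/mol = 0.03256 mol
mass O = 3.36 − (1.567 + 0.2954 + 0.4560) = 1.042 g → mol O = 1.042 ÷ 15.999 = 0.06513 mol
Divide by the smallest (0.03256 mol): C 4.006, H 9.003, N 1.000, O 2.001

C4H9NO2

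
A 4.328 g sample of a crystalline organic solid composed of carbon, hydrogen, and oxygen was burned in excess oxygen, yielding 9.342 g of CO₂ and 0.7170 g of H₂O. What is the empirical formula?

mol C = 9.342 g CO₂ ÷ 44.009 g/mol = 0.21227 mol
mol H = 2 × 0.7170 g H₂O ÷ 18.015 g/mol = 0.079600 mol
mass O = 4.328 − (2.5496 + 0.080237) = 1.6981 g → mol O = 1.6981 ÷ 15.999 = 0.10614 mol
Divide by the smallest (0.079600 mol): C 2.667, H 1.000, O 1.333
Multiplying each by 3 gives whole numbers: C 8.00, H 3.00, O 4.00

C8H3O4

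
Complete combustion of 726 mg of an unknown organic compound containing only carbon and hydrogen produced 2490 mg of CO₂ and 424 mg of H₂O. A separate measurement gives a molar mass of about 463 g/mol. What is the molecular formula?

C36H30

mol C = 2.49 g CO₂ ÷ 44.009 g/mol = 0.05658 mol
mol H = 2 × 0.424 g H₂O ÷ 18.015 g/mol = 0.04707 mol
Divide by the smallest (0.04707 mol): C 1.202, H 1.000
Multiplying each by 5 gives whole numbers: C 6.01, H 5.00
Empirical formula: C6H5
Empirical-formula mass = 77.11 g/mol; 463 ÷ 77.11 ≈ 6, so the molecular formula is C36H30.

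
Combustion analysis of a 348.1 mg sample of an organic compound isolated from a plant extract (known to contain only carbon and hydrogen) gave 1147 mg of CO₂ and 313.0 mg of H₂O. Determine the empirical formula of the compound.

C3H4

mol C = 1.147 g CO₂ ÷ 44.009 g/mol = 0.026063 mol
mol H = 2 × 0.3130 g H₂O ÷ 18.015 g/mol = 0.034749 mol
Divide by the smallest (0.026063 mol): C 1.000, H 1.333
Multiplying each by 3 gives whole numbers: C 3.00, H 4.00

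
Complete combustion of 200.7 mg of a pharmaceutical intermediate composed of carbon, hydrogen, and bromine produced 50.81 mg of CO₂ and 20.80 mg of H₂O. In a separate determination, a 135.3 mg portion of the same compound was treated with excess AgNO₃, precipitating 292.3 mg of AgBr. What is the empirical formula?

mol C = 0.05081 g CO₂ ÷ 44.009 g/mol = 0.0011545 mol
mol H = 2 × 0.02080 g H₂O ÷ 18.015 g/mol = 0.0023092 mol
From the AgBr data: mol Br per gram of compound = (0.2923 ÷ 187.772) ÷ 0.1353 = 0.011505 mol/g, so in the 0.2007 g combustion sample mol Br = 0.0023091 mol
Divide by the smallest (0.0011545 mol): C 1.000, H 2.000, Br 2.000

CH2Br2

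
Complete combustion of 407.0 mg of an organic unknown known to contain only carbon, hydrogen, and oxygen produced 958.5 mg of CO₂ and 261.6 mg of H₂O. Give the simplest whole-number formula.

mol C = 0.9585 g CO₂ ÷ 44.009 g/mol = 0.021780 mol
mol H = 2 × 0.2616 g H₂O ÷ 18.015 g/mol = 0.029042 mol
mass O = 0.4070 − (0.26160 + 0.029275) = 0.11613 g → mol O = 0.11613 ÷ 15.999 = 0.0072586 mol
Divide by the smallest (0.0072586 mol): C 3.001, H 4.001, O 1.000

C3H4O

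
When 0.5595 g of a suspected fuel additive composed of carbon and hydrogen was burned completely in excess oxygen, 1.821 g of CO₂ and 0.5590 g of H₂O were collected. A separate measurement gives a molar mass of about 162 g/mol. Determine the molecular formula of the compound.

C12H18

mol C = 1.821 g CO₂ ÷ 44.009 g/mol = 0.041378 mol
mol H = 2 × 0.5590 g H₂O ÷ 18.015 g/mol = 0.062059 mol
Divide by the smallest (0.041378 mol): C 1.000, H 1.500
Multiplying each by 2 gives whole numbers: C 2.00, H 3.00
Empirical formula: C2H3
Empirical-formula mass = 27.05 g/mol; 162 ÷ 27.05 ≈ 6, so the molecular formula is C12H18.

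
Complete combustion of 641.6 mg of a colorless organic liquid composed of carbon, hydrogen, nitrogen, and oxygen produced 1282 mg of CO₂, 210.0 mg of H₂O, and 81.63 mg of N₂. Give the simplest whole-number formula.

mol C = 1.282 g CO₂ ÷ 44.009 g/mol = 0.029130 mol
mol H = 2 × 0.2100 g H₂O ÷ 18.015 g/mol = 0.023314 mol
mol N = 2 × 0.08163 g N₂ ÷ 28.014 g/mol = 0.0058278 mol
mass O = 0.6416 − (0.34989 + 0.023500 + 0.081630) = 0.18658 g → mol O = 0.18658 ÷ 15.999 = 0.011662 mol
Divide by the smallest (0.0058278 mol): C 4.999, H 4.000, N 1.000, O 2.001

C5H4NO2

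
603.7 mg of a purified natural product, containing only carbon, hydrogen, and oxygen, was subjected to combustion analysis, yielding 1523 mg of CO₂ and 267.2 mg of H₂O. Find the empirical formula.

C7H6O2

mol C = 1.523 g CO₂ ÷ 44.009 g/mol = 0.034607 mol
mol H = 2 × 0.2672 g H₂O ÷ 18.015 g/mol = 0.029664 mol
mass O = 0.6037 − (0.41566 + 0.029901) = 0.15814 g → mol O = 0.15814 ÷ 15.999 = 0.0098843 mol
Divide by the smallest (0.0098843 mol): C 3.501, H 3.001, O 1.000
Multiplying each by 2 gives whole numbers: C 7.00, H 6.00, O 2.00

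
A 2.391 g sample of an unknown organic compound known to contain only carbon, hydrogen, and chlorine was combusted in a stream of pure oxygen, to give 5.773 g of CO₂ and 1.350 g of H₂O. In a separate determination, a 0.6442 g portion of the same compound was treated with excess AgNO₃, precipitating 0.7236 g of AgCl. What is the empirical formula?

C7H8Cl

mol C = 5.773 g CO₂ ÷ 44.009 g/mol = 0.13118 mol
mol H = 2 × 1.350 g H₂O ÷ 18.015 g/mol = 0.14988 mol
From the AgCl data: mol Cl per gram of compound = (0.7236 ÷ 143.318) ÷ 0.6442 = 0.0078375 mol/g, so in the 2.391 g combustion sample mol Cl = 0.018739 mol
Divide by the smallest (0.018739 mol): C 7.000, H 7.998, Cl 1.000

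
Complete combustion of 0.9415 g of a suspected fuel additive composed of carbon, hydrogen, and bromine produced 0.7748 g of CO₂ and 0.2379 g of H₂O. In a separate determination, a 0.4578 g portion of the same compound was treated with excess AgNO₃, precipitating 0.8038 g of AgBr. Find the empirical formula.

C2H3Br

mol C = 0.7748 g CO₂ ÷ 44.009 g/mol = 0.017605 mol
mol H = 2 × 0.2379 g H₂O ÷ 18.015 g/mol = 0.026411 mol
From the AgBr data: mol Br per gram of compound = (0.8038 ÷ 187.772) ÷ 0.4578 = 0.0093506 mol/g, so in the 0.9415 g combustion sample mol Br = 0.0088036 mol
Divide by the smallest (0.0088036 mol): C 2.000, H 3.000, Br 1.000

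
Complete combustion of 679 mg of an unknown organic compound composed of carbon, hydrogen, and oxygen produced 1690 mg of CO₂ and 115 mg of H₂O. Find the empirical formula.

mol C = 1.69 g CO₂ ÷ 44.009 g/mol = 0.03840 mol
mol H = 2 × 0.115 g H₂O ÷ 18.015 g/mol = 0.01277 mol
mass O = 0.679 − (0.4612 + 0.01287) = 0.2049 g → mol O = 0.2049 ÷ 15.999 = 0.01281 mol
Divide by the smallest (0.01277 mol): C 3.008, H 1.000, O 1.003

C3HO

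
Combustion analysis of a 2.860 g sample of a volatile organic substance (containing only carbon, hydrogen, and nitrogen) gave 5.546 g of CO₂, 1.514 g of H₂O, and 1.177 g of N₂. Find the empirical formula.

mol C = 5.546 g CO₂ ÷ 44.009 g/mol = 0.12602 mol
mol H = 2 × 1.514 g H₂O ÷ 18.015 g/mol = 0.16808 mol
mol N = 2 × 1.177 g N₂ ÷ 28.014 g/mol = 0.084029 mol
Divide by the smallest (0.084029 mol): C 1.500, H 2.000, N 1.000
Multiplying each by 2 gives whole numbers: C 3.00, H 4.00, N 2.00

C3H4N2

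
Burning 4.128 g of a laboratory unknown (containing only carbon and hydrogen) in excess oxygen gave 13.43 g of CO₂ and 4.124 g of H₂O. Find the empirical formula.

mol C = 13.43 g CO₂ ÷ 44.009 g/mol = 0.30516 mol
mol H = 2 × 4.124 g H₂O ÷ 18.015 g/mol = 0.45784 mol
Divide by the smallest (0.30516 mol): C 1.000, H 1.500
Multiplying each by 2 gives whole numbers: C 2.00, H 3.00

C2H3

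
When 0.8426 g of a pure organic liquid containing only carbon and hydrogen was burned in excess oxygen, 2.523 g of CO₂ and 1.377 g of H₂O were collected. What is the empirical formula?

mol C = 2.523 g CO₂ ÷ 44.009 g/mol = 0.057329 mol
mol H = 2 × 1.377 g H₂O ÷ 18.015 g/mol = 0.15287 mol
Divide by the smallest (0.057329 mol): C 1.000, H 2.667
Multiplying each by 3 gives whole numbers: C 3.00, H 8.00

C3H8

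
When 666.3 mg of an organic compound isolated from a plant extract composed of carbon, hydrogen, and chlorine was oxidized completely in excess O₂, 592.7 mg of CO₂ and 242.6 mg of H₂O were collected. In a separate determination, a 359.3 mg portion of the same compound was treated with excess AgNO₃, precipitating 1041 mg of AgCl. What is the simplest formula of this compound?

CH2Cl

mol C = 0.5927 g CO₂ ÷ 44.009 g/mol = 0.013468 mol
mol H = 2 × 0.2426 g H₂O ÷ 18.015 g/mol = 0.026933 mol
From the AgCl data: mol Cl per gram of compound = (1.041 ÷ 143.318) ÷ 0.3593 = 0.020216 mol/g, so in the 0.6663 g combustion sample mol Cl = 0.013470 mol
Divide by the smallest (0.013468 mol): C 1.000, H 2.000, Cl 1.000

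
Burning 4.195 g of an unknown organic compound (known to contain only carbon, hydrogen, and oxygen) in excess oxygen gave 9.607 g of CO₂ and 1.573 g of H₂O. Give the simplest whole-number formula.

C5H4O2

mol C = 9.607 g CO₂ ÷ 44.009 g/mol = 0.21830 mol
mol H = 2 × 1.573 g H₂O ÷ 18.015 g/mol = 0.17463 mol
mass O = 4.195 − (2.6220 + 0.17603) = 1.3970 g → mol O = 1.3970 ÷ 15.999 = 0.087319 mol
Divide by the smallest (0.087319 mol): C 2.500, H 2.000, O 1.000
Multiplying each by 2 gives whole numbers: C 5.00, H 4.00, O 2.00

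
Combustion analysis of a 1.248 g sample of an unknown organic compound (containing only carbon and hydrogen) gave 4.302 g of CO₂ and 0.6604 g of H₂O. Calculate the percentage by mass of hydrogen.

5.92%

mol C = 4.302 g CO₂ ÷ 44.009 g/mol = 0.097753 mol
mol H = 2 × 0.6604 g H₂O ÷ 18.015 g/mol = 0.073317 mol
mass % H = 0.073903 g ÷ 1.248 g × 100%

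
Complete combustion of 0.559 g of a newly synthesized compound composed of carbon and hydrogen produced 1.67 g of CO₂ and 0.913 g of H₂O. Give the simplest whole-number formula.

C3H8

mol C = 1.67 g CO₂ ÷ 44.009 g/mol = 0.03795 mol
mol H = 2 × 0.913 g H₂O ÷ 18.015 g/mol = 0.1014 mol
Divide by the smallest (0.03795 mol): C 1.000, H 2.671
Multiplying each by 3 gives whole numbers: C 3.00, H 8.01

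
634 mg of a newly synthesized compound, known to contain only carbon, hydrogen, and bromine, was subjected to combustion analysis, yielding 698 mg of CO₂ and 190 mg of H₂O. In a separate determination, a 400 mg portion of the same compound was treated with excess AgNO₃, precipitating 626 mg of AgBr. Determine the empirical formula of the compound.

mol C = 0.698 g CO₂ ÷ 44.009 g/mol = 0.01586 mol
mol H = 2 × 0.190 g H₂O ÷ 18.015 g/mol = 0.02109 mol
From the AgBr data: mol Br per gram of compound = (0.626 ÷ 187.772) ÷ 0.400 = 0.008335 mol/g, so in the 0.634 g combustion sample mol Br = 0.005284 mol
Divide by the smallest (0.005284 mol): C 3.002, H 3.992, Br 1.000

C3H4Br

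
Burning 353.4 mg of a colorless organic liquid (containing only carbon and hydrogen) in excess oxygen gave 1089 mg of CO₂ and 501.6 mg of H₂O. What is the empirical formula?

C4H9

mol C = 1.089 g CO₂ ÷ 44.009 g/mol = 0.024745 mol
mol H = 2 × 0.5016 g H₂O ÷ 18.015 g/mol = 0.055687 mol
Divide by the smallest (0.024745 mol): C 1.000, H 2.250
Multiplying each by 4 gives whole numbers: C 4.00, H 9.00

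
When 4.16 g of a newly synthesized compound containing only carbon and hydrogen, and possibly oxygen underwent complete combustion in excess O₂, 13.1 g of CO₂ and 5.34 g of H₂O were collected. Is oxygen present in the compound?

mol C = 13.1 g CO₂ ÷ 44.009 g/mol = 0.2977 mol
mol H = 2 × 5.34 g H₂O ÷ 18.015 g/mol = 0.5928 mol
C and H together account for 4.173 g — essentially the entire 4.16 g sample — so the compound contains no oxygen.

no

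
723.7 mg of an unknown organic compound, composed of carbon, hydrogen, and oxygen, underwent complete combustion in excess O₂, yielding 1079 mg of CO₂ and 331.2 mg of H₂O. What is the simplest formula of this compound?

C2H3O2

mol C = 1.079 g CO₂ ÷ 44.009 g/mol = 0.024518 mol
mol H = 2 × 0.3312 g H₂O ÷ 18.015 g/mol = 0.036769 mol
mass O = 0.7237 − (0.29448 + 0.037064) = 0.39215 g → mol O = 0.39215 ÷ 15.999 = 0.024511 mol
Divide by the smallest (0.024511 mol): C 1.000, H 1.500, O 1.000
Multiplying each by 2 gives whole numbers: C 2.00, H 3.00, O 2.00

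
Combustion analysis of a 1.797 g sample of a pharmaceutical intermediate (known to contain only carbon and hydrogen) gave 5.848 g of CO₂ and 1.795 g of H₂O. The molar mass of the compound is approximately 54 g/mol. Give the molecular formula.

mol C = 5.848 g CO₂ ÷ 44.009 g/mol = 0.13288 mol
mol H = 2 × 1.795 g H₂O ÷ 18.015 g/mol = 0.19928 mol
Divide by the smallest (0.13288 mol): C 1.000, H 1.500
Multiplying each by 2 gives whole numbers: C 2.00, H 3.00
Empirical formula: C2H3
Empirical-formula mass = 27.05 g/mol; 54 ÷ 27.05 ≈ 2, so the molecular formula is C4H6.

C4H6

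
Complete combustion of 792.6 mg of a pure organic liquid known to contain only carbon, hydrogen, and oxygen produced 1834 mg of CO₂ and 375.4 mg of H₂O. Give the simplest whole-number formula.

mol C = 1.834 g CO₂ ÷ 44.009 g/mol = 0.041673 mol
mol H = 2 × 0.3754 g H₂O ÷ 18.015 g/mol = 0.041676 mol
mass O = 0.7926 − (0.50054 + 0.042010) = 0.25005 g → mol O = 0.25005 ÷ 15.999 = 0.015629 mol
Divide by the smallest (0.015629 mol): C 2.666, H 2.667, O 1.000
Multiplying each by 3 gives whole numbers: C 8.00, H 8.00, O 3.00

C8H8O3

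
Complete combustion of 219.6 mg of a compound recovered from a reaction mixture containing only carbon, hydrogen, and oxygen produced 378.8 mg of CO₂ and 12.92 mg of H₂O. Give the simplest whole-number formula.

mol C = 0.3788 g CO₂ ÷ 44.009 g/mol = 0.0086073 mol
mol H = 2 × 0.01292 g H₂O ÷ 18.015 g/mol = 0.0014344 mol
mass O = 0.2196 − (0.10338 + 0.0014458) = 0.11477 g → mol O = 0.11477 ÷ 15.999 = 0.0071737 mol
Divide by the smallest (0.0014344 mol): C 6.001, H 1.000, O 5.001

C6HO5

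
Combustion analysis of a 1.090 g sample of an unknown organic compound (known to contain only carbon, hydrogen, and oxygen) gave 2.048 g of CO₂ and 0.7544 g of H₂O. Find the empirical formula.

mol C = 2.048 g CO₂ ÷ 44.009 g/mol = 0.046536 mol
mol H = 2 × 0.7544 g H₂O ÷ 18.015 g/mol = 0.083752 mol
mass O = 1.090 − (0.55894 + 0.084422) = 0.44663 g → mol O = 0.44663 ÷ 15.999 = 0.027916 mol
Divide by the smallest (0.027916 mol): C 1.667, H 3.000, O 1.000
Multiplying each by 3 gives whole numbers: C 5.00, H 9.00, O 3.00

C5H9O3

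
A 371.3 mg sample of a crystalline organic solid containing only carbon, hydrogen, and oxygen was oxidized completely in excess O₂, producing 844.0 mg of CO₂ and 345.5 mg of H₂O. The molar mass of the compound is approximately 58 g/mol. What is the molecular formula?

C3H6O

mol C = 0.8440 g CO₂ ÷ 44.009 g/mol = 0.019178 mol
mol H = 2 × 0.3455 g H₂O ÷ 18.015 g/mol = 0.038357 mol
mass O = 0.3713 − (0.23035 + 0.038664) = 0.10229 g → mol O = 0.10229 ÷ 15.999 = 0.0063936 mol
Divide by the smallest (0.0063936 mol): C 3.000, H 5.999, O 1.000
Empirical formula: C3H6O
Empirical-formula mass = 58.08 g/mol; 58 ÷ 58.08 ≈ 1, so the molecular formula is C3H6O.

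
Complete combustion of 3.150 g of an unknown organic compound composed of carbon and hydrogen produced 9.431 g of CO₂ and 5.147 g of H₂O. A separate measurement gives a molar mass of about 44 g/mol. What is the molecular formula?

C3H8

mol C = 9.431 g CO₂ ÷ 44.009 g/mol = 0.21430 mol
mol H = 2 × 5.147 g H₂O ÷ 18.015 g/mol = 0.57141 mol
Divide by the smallest (0.21430 mol): C 1.000, H 2.666
Multiplying each by 3 gives whole numbers: C 3.00, H 8.00
Empirical formula: C3H8
Empirical-formula mass = 44.10 g/mol; 44 ÷ 44.10 ≈ 1, so the molecular formula is C3H8.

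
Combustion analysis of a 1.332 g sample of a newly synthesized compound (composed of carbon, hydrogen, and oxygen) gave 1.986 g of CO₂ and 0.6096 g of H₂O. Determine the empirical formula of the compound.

mol C = 1.986 g CO₂ ÷ 44.009 g/mol = 0.045127 mol
mol H = 2 × 0.6096 g H₂O ÷ 18.015 g/mol = 0.067677 mol
mass O = 1.332 − (0.54202 + 0.068218) = 0.72176 g → mol O = 0.72176 ÷ 15.999 = 0.045113 mol
Divide by the smallest (0.045113 mol): C 1.000, H 1.500, O 1.000
Multiplying each by 2 gives whole numbers: C 2.00, H 3.00, O 2.00

C2H3O2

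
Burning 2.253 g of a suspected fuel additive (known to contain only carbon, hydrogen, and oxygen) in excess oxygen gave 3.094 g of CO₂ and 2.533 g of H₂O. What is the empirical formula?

mol C = 3.094 g CO₂ ÷ 44.009 g/mol = 0.070304 mol
mol H = 2 × 2.533 g H₂O ÷ 18.015 g/mol = 0.28121 mol
mass O = 2.253 − (0.84442 + 0.28346) = 1.1251 g → mol O = 1.1251 ÷ 15.999 = 0.070324 mol
Divide by the smallest (0.070304 mol): C 1.000, H 4.000, O 1.000

CH4O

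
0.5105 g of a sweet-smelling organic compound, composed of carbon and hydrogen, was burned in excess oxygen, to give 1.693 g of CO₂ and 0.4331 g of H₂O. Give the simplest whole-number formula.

C4H5

mol C = 1.693 g CO₂ ÷ 44.009 g/mol = 0.038469 mol
mol H = 2 × 0.4331 g H₂O ÷ 18.015 g/mol = 0.048082 mol
Divide by the smallest (0.038469 mol): C 1.000, H 1.250
Multiplying each by 4 gives whole numbers: C 4.00, H 5.00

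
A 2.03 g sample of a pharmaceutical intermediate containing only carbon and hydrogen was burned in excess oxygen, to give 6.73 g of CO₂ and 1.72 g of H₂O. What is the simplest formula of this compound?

mol C = 6.73 g CO₂ ÷ 44.009 g/mol = 0.1529 mol
mol H = 2 × 1.72 g H₂O ÷ 18.015 g/mol = 0.1910 mol
Divide by the smallest (0.1529 mol): C 1.000, H 1.249
Multiplying each by 4 gives whole numbers: C 4.00, H 4.99

C4H5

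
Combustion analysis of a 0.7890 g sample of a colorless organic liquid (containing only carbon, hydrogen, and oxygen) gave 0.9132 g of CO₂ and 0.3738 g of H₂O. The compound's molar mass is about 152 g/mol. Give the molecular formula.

mol C = 0.9132 g CO₂ ÷ 44.009 g/mol = 0.020750 mol
mol H = 2 × 0.3738 g H₂O ÷ 18.015 g/mol = 0.041499 mol
mass O = 0.7890 − (0.24923 + 0.041831) = 0.49794 g → mol O = 0.49794 ÷ 15.999 = 0.031123 mol
Divide by the smallest (0.020750 mol): C 1.000, H 2.000, O 1.500
Multiplying each by 2 gives whole numbers: C 2.00, H 4.00, O 3.00
Empirical formula: C2H4O3
Empirical-formula mass = 76.05 g/mol; 152 ÷ 76.05 ≈ 2, so the molecular formula is C4H8O6.

C4H8O6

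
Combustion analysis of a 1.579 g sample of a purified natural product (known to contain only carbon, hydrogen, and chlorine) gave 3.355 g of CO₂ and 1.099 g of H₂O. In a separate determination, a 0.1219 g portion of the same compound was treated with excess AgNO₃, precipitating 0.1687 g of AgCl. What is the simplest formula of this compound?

C5H8Cl

mol C = 3.355 g CO₂ ÷ 44.009 g/mol = 0.076234 mol
mol H = 2 × 1.099 g H₂O ÷ 18.015 g/mol = 0.12201 mol
From the AgCl data: mol Cl per gram of compound = (0.1687 ÷ 143.318) ÷ 0.1219 = 0.0096563 mol/g, so in the 1.579 g combustion sample mol Cl = 0.015247 mol
Divide by the smallest (0.015247 mol): C 5.000, H 8.002, Cl 1.000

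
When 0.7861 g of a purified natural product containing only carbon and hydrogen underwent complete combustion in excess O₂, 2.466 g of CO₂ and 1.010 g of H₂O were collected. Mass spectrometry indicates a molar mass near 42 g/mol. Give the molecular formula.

mol C = 2.466 g CO₂ ÷ 44.009 g/mol = 0.056034 mol
mol H = 2 × 1.010 g H₂O ÷ 18.015 g/mol = 0.11213 mol
Divide by the smallest (0.056034 mol): C 1.000, H 2.001
Empirical formula: CH2
Empirical-formula mass = 14.03 g/mol; 42 ÷ 14.03 ≈ 3, so the molecular formula is C3H6.

C3H6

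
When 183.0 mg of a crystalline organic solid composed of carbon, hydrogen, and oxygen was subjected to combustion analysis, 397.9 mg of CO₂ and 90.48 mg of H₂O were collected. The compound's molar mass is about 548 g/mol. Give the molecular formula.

C27H30O12

mol C = 0.3979 g CO₂ ÷ 44.009 g/mol = 0.0090413 mol
mol H = 2 × 0.09048 g H₂O ÷ 18.015 g/mol = 0.010045 mol
mass O = 0.1830 − (0.10860 + 0.010125) = 0.064279 g → mol O = 0.064279 ÷ 15.999 = 0.0040177 mol
Divide by the smallest (0.0040177 mol): C 2.250, H 2.500, O 1.000
Multiplying each by 4 gives whole numbers: C 9.00, H 10.00, O 4.00
Empirical formula: C9H10O4
Empirical-formula mass = 182.17 g/mol; 548 ÷ 182.17 ≈ 3, so the molecular formula is C27H30O12.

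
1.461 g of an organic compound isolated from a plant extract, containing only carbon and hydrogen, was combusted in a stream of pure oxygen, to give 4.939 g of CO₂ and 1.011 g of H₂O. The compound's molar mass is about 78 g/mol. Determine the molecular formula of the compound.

C6H6

mol C = 4.939 g CO₂ ÷ 44.009 g/mol = 0.11223 mol
mol H = 2 × 1.011 g H₂O ÷ 18.015 g/mol = 0.11224 mol
Divide by the smallest (0.11223 mol): C 1.000, H 1.000
Empirical formula: CH
Empirical-formula mass = 13.02 g/mol; 78 ÷ 13.02 ≈ 6, so the molecular formula is C6H6.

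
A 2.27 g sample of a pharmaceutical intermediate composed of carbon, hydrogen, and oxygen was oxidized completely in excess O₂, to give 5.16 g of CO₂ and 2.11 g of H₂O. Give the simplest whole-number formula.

mol C = 5.16 g CO₂ ÷ 44.009 g/mol = 0.1172 mol
mol H = 2 × 2.11 g H₂O ÷ 18.015 g/mol = 0.2342 mol
mass O = 2.27 − (1.408 + 0.2361) = 0.6256 g → mol O = 0.6256 ÷ 15.999 = 0.03910 mol
Divide by the smallest (0.03910 mol): C 2.998, H 5.991, O 1.000

C3H6O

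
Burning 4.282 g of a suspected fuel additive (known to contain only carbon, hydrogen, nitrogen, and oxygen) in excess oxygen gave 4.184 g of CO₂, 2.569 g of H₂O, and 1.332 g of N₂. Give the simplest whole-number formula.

mol C = 4.184 g CO₂ ÷ 44.009 g/mol = 0.095071 mol
mol H = 2 × 2.569 g H₂O ÷ 18.015 g/mol = 0.28521 mol
mol N = 2 × 1.332 g N₂ ÷ 28.014 g/mol = 0.095095 mol
mass O = 4.282 − (1.1419 + 0.28749 + 1.3320) = 1.5206 g → mol O = 1.5206 ÷ 15.999 = 0.095044 mol
Divide by the smallest (0.095044 mol): C 1.000, H 3.001, N 1.001, O 1.000

CH3NO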